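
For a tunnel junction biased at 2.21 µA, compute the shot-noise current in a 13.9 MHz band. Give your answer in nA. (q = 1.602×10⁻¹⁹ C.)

3.14 nA

I_n = √(2qI·B)
2qI·B = 2 × 1.602×10⁻¹⁹ × 2.21×10⁻⁶ × 1.39×10⁷ = 9.84×10⁻¹⁸ A²
I_n = √(9.84×10⁻¹⁸) = 3.14×10⁻⁹ A = 3.14 nA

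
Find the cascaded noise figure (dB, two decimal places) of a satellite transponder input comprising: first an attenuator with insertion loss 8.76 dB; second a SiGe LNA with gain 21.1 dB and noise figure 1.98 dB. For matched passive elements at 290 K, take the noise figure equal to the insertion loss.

10.74 dB

Convert to linear (a loss of L dB is a gain of −L dB): F_i = 10^(NF_i/10), G_i = 10^(G_i,dB/10)
  Stage 1: F_1 = 10^(8.76/10) = 7.516, G_1 = 10^(−8.76/10) = 0.1330
  Stage 2: F_2 = 10^(1.98/10) = 1.578, G_2 = 10^(21.1/10) = 128.8
Friis cascade:
  F = 7.516 + (1.578 − 1)/0.1330 = 11.86
NF = 10 log₁₀(11.86) = 10.74 dB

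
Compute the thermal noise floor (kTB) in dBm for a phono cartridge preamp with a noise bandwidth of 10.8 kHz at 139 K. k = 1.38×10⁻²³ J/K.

−136.8 dBm

P_n = kTB = 1.38×10⁻²³ × 139 × 1.08×10⁴ = 2.07×10⁻¹⁷ W
In dBm: 10 log₁₀(2.07×10⁻¹⁷ / 10⁻³) = −136.8 dBm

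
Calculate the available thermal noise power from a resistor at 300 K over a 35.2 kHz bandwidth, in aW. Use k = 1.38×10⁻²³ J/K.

P_n = kTB = 1.38×10⁻²³ × 300 × 3.52×10⁴ = 1.46×10⁻¹⁶ W = 146 aW

146 aW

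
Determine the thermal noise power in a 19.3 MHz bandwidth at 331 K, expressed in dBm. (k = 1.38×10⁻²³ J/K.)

P_n = kTB = 1.38×10⁻²³ × 331 × 1.93×10⁷ = 8.82×10⁻¹⁴ W
In dBm: 10 log₁₀(8.82×10⁻¹⁴ / 10⁻³) = −100.5 dBm

−100.5 dBm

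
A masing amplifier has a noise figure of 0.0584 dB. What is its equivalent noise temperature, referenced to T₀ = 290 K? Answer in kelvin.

F = 10^(0.0584/10) = 1.01354
T_e = (F − 1)·T₀ = (1.01354 − 1) × 290 = 3.93 K

3.93 K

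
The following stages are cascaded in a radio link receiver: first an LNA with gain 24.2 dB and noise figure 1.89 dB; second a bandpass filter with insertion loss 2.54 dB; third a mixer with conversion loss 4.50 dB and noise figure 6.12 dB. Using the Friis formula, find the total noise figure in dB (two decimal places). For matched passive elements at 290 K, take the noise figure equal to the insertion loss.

1.96 dB

Convert to linear (a loss of L dB is a gain of −L dB): F_i = 10^(NF_i/10), G_i = 10^(G_i,dB/10)
  Stage 1: F_1 = 10^(1.89/10) = 1.545, G_1 = 10^(24.2/10) = 263.0
  Stage 2: F_2 = 10^(2.54/10) = 1.795, G_2 = 10^(−2.54/10) = 0.5572
  Stage 3: F_3 = 10^(6.12/10) = 4.093, G_3 = 10^(−4.50/10) = 0.3548
Friis cascade:
  F = 1.545 + (1.795 − 1)/263.0 + (4.093 − 1)/146.6 = 1.569
NF = 10 log₁₀(1.569) = 1.96 dB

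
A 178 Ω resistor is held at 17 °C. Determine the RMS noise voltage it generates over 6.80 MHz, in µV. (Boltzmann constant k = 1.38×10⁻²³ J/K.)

4.40 µV

T = 17 °C + 273.15 = 290.15 K
V_n = √(4kTRB)
4kTRB = 4 × 1.38×10⁻²³ × 290.15 × 1.78×10² × 6.80×10⁶ = 1.94×10⁻¹¹ V²
V_n = √(1.94×10⁻¹¹) = 4.40×10⁻⁶ V = 4.40 µV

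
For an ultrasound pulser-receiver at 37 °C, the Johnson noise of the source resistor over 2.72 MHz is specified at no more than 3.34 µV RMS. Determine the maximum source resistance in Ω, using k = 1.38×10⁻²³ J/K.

T = 37 °C + 273.15 = 310.15 K
Johnson–Nyquist: V_n = √(4kTRB) ⇒ R = V_n² / (4kTB)
4kTB = 4 × 1.38×10⁻²³ × 310.15 × 2.72×10⁶ = 4.66×10⁻¹⁴
R = (3.34×10⁻⁶)² / 4.66×10⁻¹⁴ = 2.40×10² Ω = 240 Ω

240 Ω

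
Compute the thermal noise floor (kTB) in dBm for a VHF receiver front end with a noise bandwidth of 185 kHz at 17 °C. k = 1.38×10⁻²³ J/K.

−121.3 dBm

T = 17 °C + 273.15 = 290.15 K
P_n = kTB = 1.38×10⁻²³ × 290.15 × 1.85×10⁵ = 7.41×10⁻¹⁶ W
In dBm: 10 log₁₀(7.41×10⁻¹⁶ / 10⁻³) = −121.3 dBm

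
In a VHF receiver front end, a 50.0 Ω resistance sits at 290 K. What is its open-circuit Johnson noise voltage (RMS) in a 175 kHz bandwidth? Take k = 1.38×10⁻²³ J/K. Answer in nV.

374 nV

V_n = √(4kTRB)
4kTRB = 4 × 1.38×10⁻²³ × 290 × 5.00×10¹ × 1.75×10⁵ = 1.40×10⁻¹³ V²
V_n = √(1.40×10⁻¹³) = 3.74×10⁻⁷ V = 374 nV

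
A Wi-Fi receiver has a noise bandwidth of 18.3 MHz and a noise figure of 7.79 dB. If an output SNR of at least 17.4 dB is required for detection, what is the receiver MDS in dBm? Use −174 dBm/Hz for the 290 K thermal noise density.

Sensitivity = −174 + 10 log₁₀(B) + NF + SNR_min
= −174 + 72.62 + 7.79 + 17.4
= −76.19 dBm → −76.2 dBm

−76.2 dBm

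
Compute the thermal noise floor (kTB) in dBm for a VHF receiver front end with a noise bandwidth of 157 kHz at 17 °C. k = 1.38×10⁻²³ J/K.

T = 17 °C + 273.15 = 290.15 K
P_n = kTB = 1.38×10⁻²³ × 290.15 × 1.57×10⁵ = 6.29×10⁻¹⁶ W
In dBm: 10 log₁₀(6.29×10⁻¹⁶ / 10⁻³) = −122.0 dBm

−122.0 dBm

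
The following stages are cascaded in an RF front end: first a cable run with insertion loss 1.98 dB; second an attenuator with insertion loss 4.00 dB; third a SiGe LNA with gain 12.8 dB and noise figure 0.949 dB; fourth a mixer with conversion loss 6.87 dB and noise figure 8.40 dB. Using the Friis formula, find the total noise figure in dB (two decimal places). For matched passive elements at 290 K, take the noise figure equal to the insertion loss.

Convert to linear (a loss of L dB is a gain of −L dB): F_i = 10^(NF_i/10), G_i = 10^(G_i,dB/10)
  Stage 1: F_1 = 10^(1.98/10) = 1.578, G_1 = 10^(−1.98/10) = 0.6339
  Stage 2: F_2 = 10^(4.00/10) = 2.512, G_2 = 10^(−4.00/10) = 0.3981
  Stage 3: F_3 = 10^(0.949/10) = 1.244, G_3 = 10^(12.8/10) = 19.05
  Stage 4: F_4 = 10^(8.40/10) = 6.918, G_4 = 10^(−6.87/10) = 0.2056
Friis cascade:
  F = 1.578 + (2.512 − 1)/0.6339 + (1.244 − 1)/0.2523 + (6.918 − 1)/4.808 = 6.161
NF = 10 log₁₀(6.161) = 7.90 dB

7.90 dB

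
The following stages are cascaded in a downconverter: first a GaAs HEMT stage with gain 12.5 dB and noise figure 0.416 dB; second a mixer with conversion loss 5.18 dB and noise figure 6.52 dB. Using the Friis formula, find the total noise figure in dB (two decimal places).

Convert to linear (a loss of L dB is a gain of −L dB): F_i = 10^(NF_i/10), G_i = 10^(G_i,dB/10)
  Stage 1: F_1 = 10^(0.416/10) = 1.101, G_1 = 10^(12.5/10) = 17.78
  Stage 2: F_2 = 10^(6.52/10) = 4.487, G_2 = 10^(−5.18/10) = 0.3034
Friis cascade:
  F = 1.101 + (4.487 − 1)/17.78 = 1.297
NF = 10 log₁₀(1.297) = 1.13 dB

1.13 dB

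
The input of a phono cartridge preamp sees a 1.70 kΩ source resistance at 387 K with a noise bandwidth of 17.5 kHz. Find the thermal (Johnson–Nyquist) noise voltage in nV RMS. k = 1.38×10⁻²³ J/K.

797 nV

V_n = √(4kTRB)
4kTRB = 4 × 1.38×10⁻²³ × 387 × 1.70×10³ × 1.75×10⁴ = 6.36×10⁻¹³ V²
V_n = √(6.36×10⁻¹³) = 7.97×10⁻⁷ V = 797 nV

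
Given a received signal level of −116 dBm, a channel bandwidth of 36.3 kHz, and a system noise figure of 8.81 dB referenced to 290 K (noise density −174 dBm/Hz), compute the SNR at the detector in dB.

Noise floor: N = −174 + 10 log₁₀(B) + NF
10 log₁₀(3.63×10⁴) = 45.6 dB
N = −174 + 45.6 + 8.81 = −119.59 dBm
SNR = P_sig − N = −116 − (−119.59) = 3.59 dB → 3.6 dB

3.6 dB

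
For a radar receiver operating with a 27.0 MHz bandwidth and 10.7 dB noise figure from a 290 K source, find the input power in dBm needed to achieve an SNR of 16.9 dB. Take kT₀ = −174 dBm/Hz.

−72.1 dBm

Sensitivity = −174 + 10 log₁₀(B) + NF + SNR_min
= −174 + 74.31 + 10.7 + 16.9
= −72.09 dBm → −72.1 dBm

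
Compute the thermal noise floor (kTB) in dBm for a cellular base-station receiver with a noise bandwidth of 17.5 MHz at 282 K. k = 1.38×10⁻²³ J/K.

−101.7 dBm

P_n = kTB = 1.38×10⁻²³ × 282 × 1.75×10⁷ = 6.81×10⁻¹⁴ W
In dBm: 10 log₁₀(6.81×10⁻¹⁴ / 10⁻³) = −101.7 dBm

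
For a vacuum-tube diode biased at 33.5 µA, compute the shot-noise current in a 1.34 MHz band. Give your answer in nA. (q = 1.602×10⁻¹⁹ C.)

3.79 nA

I_n = √(2qI·B)
2qI·B = 2 × 1.602×10⁻¹⁹ × 3.35×10⁻⁵ × 1.34×10⁶ = 1.44×10⁻¹⁷ A²
I_n = √(1.44×10⁻¹⁷) = 3.79×10⁻⁹ A = 3.79 nA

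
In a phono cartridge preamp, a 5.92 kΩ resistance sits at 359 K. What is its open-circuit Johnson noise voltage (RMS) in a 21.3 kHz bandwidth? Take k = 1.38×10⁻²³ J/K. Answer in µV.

1.58 µV

V_n = √(4kTRB)
4kTRB = 4 × 1.38×10⁻²³ × 359 × 5.92×10³ × 2.13×10⁴ = 2.50×10⁻¹² V²
V_n = √(2.50×10⁻¹²) = 1.58×10⁻⁶ V = 1.58 µV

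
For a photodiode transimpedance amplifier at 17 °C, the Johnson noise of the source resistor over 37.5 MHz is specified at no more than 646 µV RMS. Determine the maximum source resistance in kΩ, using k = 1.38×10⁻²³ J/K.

695 kΩ

T = 17 °C + 273.15 = 290.15 K
Johnson–Nyquist: V_n = √(4kTRB) ⇒ R = V_n² / (4kTB)
4kTB = 4 × 1.38×10⁻²³ × 290.15 × 3.75×10⁷ = 6.01×10⁻¹³
R = (6.46×10⁻⁴)² / 6.01×10⁻¹³ = 6.95×10⁵ Ω = 695 kΩ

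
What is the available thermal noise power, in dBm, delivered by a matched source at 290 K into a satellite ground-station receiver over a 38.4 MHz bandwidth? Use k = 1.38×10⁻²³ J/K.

−98.1 dBm

P_n = kTB = 1.38×10⁻²³ × 290 × 3.84×10⁷ = 1.54×10⁻¹³ W
In dBm: 10 log₁₀(1.54×10⁻¹³ / 10⁻³) = −98.1 dBm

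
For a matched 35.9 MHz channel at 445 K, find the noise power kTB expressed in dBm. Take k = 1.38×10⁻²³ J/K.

P_n = kTB = 1.38×10⁻²³ × 445 × 3.59×10⁷ = 2.20×10⁻¹³ W
In dBm: 10 log₁₀(2.20×10⁻¹³ / 10⁻³) = −96.6 dBm

−96.6 dBm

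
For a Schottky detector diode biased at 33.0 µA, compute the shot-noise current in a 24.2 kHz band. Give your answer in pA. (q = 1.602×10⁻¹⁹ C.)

506 pA

I_n = √(2qI·B)
2qI·B = 2 × 1.602×10⁻¹⁹ × 3.30×10⁻⁵ × 2.42×10⁴ = 2.56×10⁻¹⁹ A²
I_n = √(2.56×10⁻¹⁹) = 5.06×10⁻¹⁰ A = 506 pA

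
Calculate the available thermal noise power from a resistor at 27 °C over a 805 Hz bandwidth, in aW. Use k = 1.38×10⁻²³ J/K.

3.33 aW

T = 27 °C + 273.15 = 300.15 K
P_n = kTB = 1.38×10⁻²³ × 300.15 × 8.05×10² = 3.33×10⁻¹⁸ W = 3.33 aW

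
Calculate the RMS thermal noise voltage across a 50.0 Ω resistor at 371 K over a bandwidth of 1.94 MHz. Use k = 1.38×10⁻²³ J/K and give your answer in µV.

V_n = √(4kTRB)
4kTRB = 4 × 1.38×10⁻²³ × 371 × 5.00×10¹ × 1.94×10⁶ = 1.99×10⁻¹² V²
V_n = √(1.99×10⁻¹²) = 1.41×10⁻⁶ V = 1.41 µV

1.41 µV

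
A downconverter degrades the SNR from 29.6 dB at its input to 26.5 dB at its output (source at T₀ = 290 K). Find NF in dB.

3.1 dB

NF (dB) = SNR_in(dB) − SNR_out(dB) when the source is at T₀
NF = 29.6 − 26.5 = 3.1 dB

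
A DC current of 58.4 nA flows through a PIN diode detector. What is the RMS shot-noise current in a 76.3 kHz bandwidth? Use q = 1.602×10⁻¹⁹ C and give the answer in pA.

37.8 pA

I_n = √(2qI·B)
2qI·B = 2 × 1.602×10⁻¹⁹ × 5.84×10⁻⁸ × 7.63×10⁴ = 1.43×10⁻²¹ A²
I_n = √(1.43×10⁻²¹) = 3.78×10⁻¹¹ A = 37.8 pA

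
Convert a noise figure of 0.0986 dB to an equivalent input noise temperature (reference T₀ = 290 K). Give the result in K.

6.66 K

F = 10^(0.0986/10) = 1.02296
T_e = (F − 1)·T₀ = (1.02296 − 1) × 290 = 6.66 K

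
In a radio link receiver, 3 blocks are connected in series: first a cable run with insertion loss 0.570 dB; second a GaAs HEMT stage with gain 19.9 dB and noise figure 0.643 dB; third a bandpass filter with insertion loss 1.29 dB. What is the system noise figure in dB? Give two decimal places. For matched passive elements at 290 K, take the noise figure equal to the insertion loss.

1.23 dB

Convert to linear (a loss of L dB is a gain of −L dB): F_i = 10^(NF_i/10), G_i = 10^(G_i,dB/10)
  Stage 1: F_1 = 10^(0.570/10) = 1.140, G_1 = 10^(−0.570/10) = 0.8770
  Stage 2: F_2 = 10^(0.643/10) = 1.160, G_2 = 10^(19.9/10) = 97.72
  Stage 3: F_3 = 10^(1.29/10) = 1.346, G_3 = 10^(−1.29/10) = 0.7430
Friis cascade:
  F = 1.140 + (1.160 − 1)/0.8770 + (1.346 − 1)/85.70 = 1.326
NF = 10 log₁₀(1.326) = 1.23 dB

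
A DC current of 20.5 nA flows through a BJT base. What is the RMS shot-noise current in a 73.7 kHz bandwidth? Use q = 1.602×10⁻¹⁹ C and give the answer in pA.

I_n = √(2qI·B)
2qI·B = 2 × 1.602×10⁻¹⁹ × 2.05×10⁻⁸ × 7.37×10⁴ = 4.84×10⁻²² A²
I_n = √(4.84×10⁻²²) = 2.20×10⁻¹¹ A = 22.0 pA

22.0 pA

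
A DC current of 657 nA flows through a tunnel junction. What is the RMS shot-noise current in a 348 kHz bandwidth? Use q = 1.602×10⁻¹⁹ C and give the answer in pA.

271 pA

I_n = √(2qI·B)
2qI·B = 2 × 1.602×10⁻¹⁹ × 6.57×10⁻⁷ × 3.48×10⁵ = 7.33×10⁻²⁰ A²
I_n = √(7.33×10⁻²⁰) = 2.71×10⁻¹⁰ A = 271 pA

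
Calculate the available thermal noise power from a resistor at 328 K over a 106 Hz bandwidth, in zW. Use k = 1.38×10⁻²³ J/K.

P_n = kTB = 1.38×10⁻²³ × 328 × 1.06×10² = 4.80×10⁻¹⁹ W = 480 zW

480 zW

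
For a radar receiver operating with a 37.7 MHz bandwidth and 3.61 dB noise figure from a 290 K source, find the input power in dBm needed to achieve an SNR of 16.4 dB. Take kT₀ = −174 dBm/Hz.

Sensitivity = −174 + 10 log₁₀(B) + NF + SNR_min
= −174 + 75.76 + 3.61 + 16.4
= −78.23 dBm → −78.2 dBm

−78.2 dBm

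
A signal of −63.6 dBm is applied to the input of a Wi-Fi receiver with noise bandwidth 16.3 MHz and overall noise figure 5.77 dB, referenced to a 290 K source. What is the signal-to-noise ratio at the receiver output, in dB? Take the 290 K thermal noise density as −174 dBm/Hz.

32.5 dB

Noise floor: N = −174 + 10 log₁₀(B) + NF
10 log₁₀(1.63×10⁷) = 72.12 dB
N = −174 + 72.12 + 5.77 = −96.11 dBm
SNR = P_sig − N = −63.6 − (−96.11) = 32.51 dB → 32.5 dB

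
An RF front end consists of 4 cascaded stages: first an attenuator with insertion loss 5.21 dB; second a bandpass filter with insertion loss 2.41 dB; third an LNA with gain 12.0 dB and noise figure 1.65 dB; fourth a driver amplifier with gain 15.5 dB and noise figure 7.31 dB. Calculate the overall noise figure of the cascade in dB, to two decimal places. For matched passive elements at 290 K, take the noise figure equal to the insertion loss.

Convert to linear (a loss of L dB is a gain of −L dB): F_i = 10^(NF_i/10), G_i = 10^(G_i,dB/10)
  Stage 1: F_1 = 10^(5.21/10) = 3.319, G_1 = 10^(−5.21/10) = 0.3013
  Stage 2: F_2 = 10^(2.41/10) = 1.742, G_2 = 10^(−2.41/10) = 0.5741
  Stage 3: F_3 = 10^(1.65/10) = 1.462, G_3 = 10^(12.0/10) = 15.85
  Stage 4: F_4 = 10^(7.31/10) = 5.383, G_4 = 10^(15.5/10) = 35.48
Friis cascade:
  F = 3.319 + (1.742 − 1)/0.3013 + (1.462 − 1)/0.1730 + (5.383 − 1)/2.742 = 10.05
NF = 10 log₁₀(10.05) = 10.02 dB

10.02 dB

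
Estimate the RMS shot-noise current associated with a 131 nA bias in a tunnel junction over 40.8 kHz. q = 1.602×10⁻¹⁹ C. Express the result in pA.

I_n = √(2qI·B)
2qI·B = 2 × 1.602×10⁻¹⁹ × 1.31×10⁻⁷ × 4.08×10⁴ = 1.71×10⁻²¹ A²
I_n = √(1.71×10⁻²¹) = 4.14×10⁻¹¹ A = 41.4 pA

41.4 pA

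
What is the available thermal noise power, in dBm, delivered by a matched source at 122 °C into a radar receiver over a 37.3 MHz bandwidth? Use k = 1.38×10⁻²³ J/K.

−96.9 dBm

T = 122 °C + 273.15 = 395.15 K
P_n = kTB = 1.38×10⁻²³ × 395.15 × 3.73×10⁷ = 2.03×10⁻¹³ W
In dBm: 10 log₁₀(2.03×10⁻¹³ / 10⁻³) = −96.9 dBm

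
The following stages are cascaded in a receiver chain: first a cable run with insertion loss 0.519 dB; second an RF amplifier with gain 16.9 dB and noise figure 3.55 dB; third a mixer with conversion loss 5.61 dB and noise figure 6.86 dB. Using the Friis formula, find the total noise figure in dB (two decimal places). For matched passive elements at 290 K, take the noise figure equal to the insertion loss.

4.22 dB

Convert to linear (a loss of L dB is a gain of −L dB): F_i = 10^(NF_i/10), G_i = 10^(G_i,dB/10)
  Stage 1: F_1 = 10^(0.519/10) = 1.127, G_1 = 10^(−0.519/10) = 0.8874
  Stage 2: F_2 = 10^(3.55/10) = 2.265, G_2 = 10^(16.9/10) = 48.98
  Stage 3: F_3 = 10^(6.86/10) = 4.853, G_3 = 10^(−5.61/10) = 0.2748
Friis cascade:
  F = 1.127 + (2.265 − 1)/0.8874 + (4.853 − 1)/43.46 = 2.641
NF = 10 log₁₀(2.641) = 4.22 dB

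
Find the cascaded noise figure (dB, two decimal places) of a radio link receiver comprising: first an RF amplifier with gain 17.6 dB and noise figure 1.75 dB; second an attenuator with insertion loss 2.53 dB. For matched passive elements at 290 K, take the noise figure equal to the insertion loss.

Convert to linear (a loss of L dB is a gain of −L dB): F_i = 10^(NF_i/10), G_i = 10^(G_i,dB/10)
  Stage 1: F_1 = 10^(1.75/10) = 1.496, G_1 = 10^(17.6/10) = 57.54
  Stage 2: F_2 = 10^(2.53/10) = 1.791, G_2 = 10^(−2.53/10) = 0.5585
Friis cascade:
  F = 1.496 + (1.791 − 1)/57.54 = 1.510
NF = 10 log₁₀(1.510) = 1.79 dB

1.79 dB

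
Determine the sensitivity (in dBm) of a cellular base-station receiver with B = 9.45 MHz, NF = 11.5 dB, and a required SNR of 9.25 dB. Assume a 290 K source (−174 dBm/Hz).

Sensitivity = −174 + 10 log₁₀(B) + NF + SNR_min
= −174 + 69.75 + 11.5 + 9.25
= −83.50 dBm → −83.5 dBm

−83.5 dBm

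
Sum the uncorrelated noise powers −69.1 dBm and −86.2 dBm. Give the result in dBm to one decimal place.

Convert to linear, add, convert back:
P₁ = 1.23×10⁻¹⁰ W, P₂ = 2.40×10⁻¹² W
P_tot = 1.25×10⁻¹⁰ W → 10 log₁₀(P_tot / 10⁻³) = −69.0 dBm

−69.0 dBm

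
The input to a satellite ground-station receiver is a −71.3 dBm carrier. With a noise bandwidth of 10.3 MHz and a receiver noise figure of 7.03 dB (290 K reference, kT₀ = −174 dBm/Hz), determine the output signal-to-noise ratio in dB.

Noise floor: N = −174 + 10 log₁₀(B) + NF
10 log₁₀(1.03×10⁷) = 70.13 dB
N = −174 + 70.13 + 7.03 = −96.84 dBm
SNR = P_sig − N = −71.3 − (−96.84) = 25.54 dB → 25.5 dB

25.5 dB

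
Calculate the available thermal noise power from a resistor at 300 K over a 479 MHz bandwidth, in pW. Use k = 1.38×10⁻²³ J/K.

1.98 pW

P_n = kTB = 1.38×10⁻²³ × 300 × 4.79×10⁸ = 1.98×10⁻¹² W = 1.98 pW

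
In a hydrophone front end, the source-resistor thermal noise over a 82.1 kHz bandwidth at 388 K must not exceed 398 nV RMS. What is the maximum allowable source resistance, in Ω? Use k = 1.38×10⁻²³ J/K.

90.1 Ω

Johnson–Nyquist: V_n = √(4kTRB) ⇒ R = V_n² / (4kTB)
4kTB = 4 × 1.38×10⁻²³ × 388 × 8.21×10⁴ = 1.76×10⁻¹⁵
R = (3.98×10⁻⁷)² / 1.76×10⁻¹⁵ = 9.01×10¹ Ω = 90.1 Ω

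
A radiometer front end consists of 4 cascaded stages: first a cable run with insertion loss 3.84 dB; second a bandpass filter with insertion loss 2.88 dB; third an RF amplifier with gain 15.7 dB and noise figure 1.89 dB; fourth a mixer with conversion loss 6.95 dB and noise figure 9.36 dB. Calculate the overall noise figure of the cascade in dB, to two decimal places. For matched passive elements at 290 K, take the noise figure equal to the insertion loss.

Convert to linear (a loss of L dB is a gain of −L dB): F_i = 10^(NF_i/10), G_i = 10^(G_i,dB/10)
  Stage 1: F_1 = 10^(3.84/10) = 2.421, G_1 = 10^(−3.84/10) = 0.4130
  Stage 2: F_2 = 10^(2.88/10) = 1.941, G_2 = 10^(−2.88/10) = 0.5152
  Stage 3: F_3 = 10^(1.89/10) = 1.545, G_3 = 10^(15.7/10) = 37.15
  Stage 4: F_4 = 10^(9.36/10) = 8.630, G_4 = 10^(−6.95/10) = 0.2018
Friis cascade:
  F = 2.421 + (1.941 − 1)/0.4130 + (1.545 − 1)/0.2128 + (8.630 − 1)/7.907 = 8.226
NF = 10 log₁₀(8.226) = 9.15 dB

9.15 dB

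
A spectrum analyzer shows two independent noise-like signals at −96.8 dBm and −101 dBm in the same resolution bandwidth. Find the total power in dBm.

Convert to linear, add, convert back:
P₁ = 2.09×10⁻¹³ W, P₂ = 7.94×10⁻¹⁴ W
P_tot = 2.88×10⁻¹³ W → 10 log₁₀(P_tot / 10⁻³) = −95.4 dBm

−95.4 dBm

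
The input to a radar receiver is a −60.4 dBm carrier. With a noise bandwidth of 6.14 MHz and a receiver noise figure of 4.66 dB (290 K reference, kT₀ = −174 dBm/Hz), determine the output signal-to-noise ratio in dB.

Noise floor: N = −174 + 10 log₁₀(B) + NF
10 log₁₀(6.14×10⁶) = 67.88 dB
N = −174 + 67.88 + 4.66 = −101.46 dBm
SNR = P_sig − N = −60.4 − (−101.46) = 41.06 dB → 41.1 dB

41.1 dB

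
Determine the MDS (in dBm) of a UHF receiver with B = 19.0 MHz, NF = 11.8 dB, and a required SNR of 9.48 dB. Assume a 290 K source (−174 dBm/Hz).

Sensitivity = −174 + 10 log₁₀(B) + NF + SNR_min
= −174 + 72.79 + 11.8 + 9.48
= −79.93 dBm → −79.9 dBm

−79.9 dBm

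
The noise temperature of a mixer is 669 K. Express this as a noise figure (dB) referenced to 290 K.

F = 1 + T_e/T₀ = 1 + 669/290 = 3.3069
NF = 10 log₁₀(3.3069) = 5.19 dB

5.19 dB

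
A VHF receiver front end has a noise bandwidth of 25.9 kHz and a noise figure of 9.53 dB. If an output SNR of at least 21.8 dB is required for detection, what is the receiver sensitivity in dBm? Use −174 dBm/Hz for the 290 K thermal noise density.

−98.5 dBm

Sensitivity = −174 + 10 log₁₀(B) + NF + SNR_min
= −174 + 44.13 + 9.53 + 21.8
= −98.54 dBm → −98.5 dBm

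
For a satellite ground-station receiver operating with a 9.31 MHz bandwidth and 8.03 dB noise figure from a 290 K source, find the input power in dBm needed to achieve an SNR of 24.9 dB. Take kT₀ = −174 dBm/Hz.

Sensitivity = −174 + 10 log₁₀(B) + NF + SNR_min
= −174 + 69.69 + 8.03 + 24.9
= −71.38 dBm → −71.4 dBm

−71.4 dBm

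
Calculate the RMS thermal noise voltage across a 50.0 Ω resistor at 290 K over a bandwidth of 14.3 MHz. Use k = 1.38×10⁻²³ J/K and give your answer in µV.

3.38 µV

V_n = √(4kTRB)
4kTRB = 4 × 1.38×10⁻²³ × 290 × 5.00×10¹ × 1.43×10⁷ = 1.14×10⁻¹¹ V²
V_n = √(1.14×10⁻¹¹) = 3.38×10⁻⁶ V = 3.38 µV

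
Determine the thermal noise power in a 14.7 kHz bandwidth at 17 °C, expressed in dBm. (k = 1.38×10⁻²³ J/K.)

−132.3 dBm

T = 17 °C + 273.15 = 290.15 K
P_n = kTB = 1.38×10⁻²³ × 290.15 × 1.47×10⁴ = 5.89×10⁻¹⁷ W
In dBm: 10 log₁₀(5.89×10⁻¹⁷ / 10⁻³) = −132.3 dBm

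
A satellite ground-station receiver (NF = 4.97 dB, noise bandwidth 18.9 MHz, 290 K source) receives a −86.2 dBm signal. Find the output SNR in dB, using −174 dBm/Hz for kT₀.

Noise floor: N = −174 + 10 log₁₀(B) + NF
10 log₁₀(1.89×10⁷) = 72.76 dB
N = −174 + 72.76 + 4.97 = −96.27 dBm
SNR = P_sig − N = −86.2 − (−96.27) = 10.07 dB → 10.1 dB

10.1 dB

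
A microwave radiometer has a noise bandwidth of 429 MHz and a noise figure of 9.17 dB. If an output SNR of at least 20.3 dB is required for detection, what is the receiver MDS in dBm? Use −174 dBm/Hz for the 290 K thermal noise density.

−58.2 dBm

Sensitivity = −174 + 10 log₁₀(B) + NF + SNR_min
= −174 + 86.32 + 9.17 + 20.3
= −58.21 dBm → −58.2 dBm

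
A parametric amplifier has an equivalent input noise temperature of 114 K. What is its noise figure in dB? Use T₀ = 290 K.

1.44 dB

F = 1 + T_e/T₀ = 1 + 114/290 = 1.3931
NF = 10 log₁₀(1.3931) = 1.44 dB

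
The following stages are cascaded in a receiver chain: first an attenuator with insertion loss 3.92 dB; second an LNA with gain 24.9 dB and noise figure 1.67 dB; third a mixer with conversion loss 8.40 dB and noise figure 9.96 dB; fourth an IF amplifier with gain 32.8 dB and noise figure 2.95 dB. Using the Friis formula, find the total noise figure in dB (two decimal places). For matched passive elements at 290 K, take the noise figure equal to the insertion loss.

5.74 dB

Convert to linear (a loss of L dB is a gain of −L dB): F_i = 10^(NF_i/10), G_i = 10^(G_i,dB/10)
  Stage 1: F_1 = 10^(3.92/10) = 2.466, G_1 = 10^(−3.92/10) = 0.4055
  Stage 2: F_2 = 10^(1.67/10) = 1.469, G_2 = 10^(24.9/10) = 309.0
  Stage 3: F_3 = 10^(9.96/10) = 9.908, G_3 = 10^(−8.40/10) = 0.1445
  Stage 4: F_4 = 10^(2.95/10) = 1.972, G_4 = 10^(32.8/10) = 1905
Friis cascade:
  F = 2.466 + (1.469 − 1)/0.4055 + (9.908 − 1)/125.3 + (1.972 − 1)/18.11 = 3.747
NF = 10 log₁₀(3.747) = 5.74 dB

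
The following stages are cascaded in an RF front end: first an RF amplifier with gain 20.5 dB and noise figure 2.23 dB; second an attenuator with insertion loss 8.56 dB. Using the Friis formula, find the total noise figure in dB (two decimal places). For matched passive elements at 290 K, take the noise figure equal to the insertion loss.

Convert to linear (a loss of L dB is a gain of −L dB): F_i = 10^(NF_i/10), G_i = 10^(G_i,dB/10)
  Stage 1: F_1 = 10^(2.23/10) = 1.671, G_1 = 10^(20.5/10) = 112.2
  Stage 2: F_2 = 10^(8.56/10) = 7.178, G_2 = 10^(−8.56/10) = 0.1393
Friis cascade:
  F = 1.671 + (7.178 − 1)/112.2 = 1.726
NF = 10 log₁₀(1.726) = 2.37 dB

2.37 dB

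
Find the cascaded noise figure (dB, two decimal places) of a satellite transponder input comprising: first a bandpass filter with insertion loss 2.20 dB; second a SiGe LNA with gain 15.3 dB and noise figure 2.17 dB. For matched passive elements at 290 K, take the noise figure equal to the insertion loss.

4.37 dB

Convert to linear (a loss of L dB is a gain of −L dB): F_i = 10^(NF_i/10), G_i = 10^(G_i,dB/10)
  Stage 1: F_1 = 10^(2.20/10) = 1.660, G_1 = 10^(−2.20/10) = 0.6026
  Stage 2: F_2 = 10^(2.17/10) = 1.648, G_2 = 10^(15.3/10) = 33.88
Friis cascade:
  F = 1.660 + (1.648 − 1)/0.6026 = 2.735
NF = 10 log₁₀(2.735) = 4.37 dB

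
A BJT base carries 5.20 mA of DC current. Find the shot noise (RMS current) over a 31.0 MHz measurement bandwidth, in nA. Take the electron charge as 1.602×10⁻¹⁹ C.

I_n = √(2qI·B)
2qI·B = 2 × 1.602×10⁻¹⁹ × 5.20×10⁻³ × 3.10×10⁷ = 5.16×10⁻¹⁴ A²
I_n = √(5.16×10⁻¹⁴) = 2.27×10⁻⁷ A = 227 nA

227 nA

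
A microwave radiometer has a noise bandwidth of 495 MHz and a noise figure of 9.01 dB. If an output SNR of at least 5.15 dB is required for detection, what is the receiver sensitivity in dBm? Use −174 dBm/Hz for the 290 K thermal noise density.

Sensitivity = −174 + 10 log₁₀(B) + NF + SNR_min
= −174 + 86.95 + 9.01 + 5.15
= −72.89 dBm → −72.9 dBm

−72.9 dBm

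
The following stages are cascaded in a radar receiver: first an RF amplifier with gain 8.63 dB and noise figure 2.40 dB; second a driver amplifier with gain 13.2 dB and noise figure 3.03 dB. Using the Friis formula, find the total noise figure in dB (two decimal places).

2.73 dB

Convert to linear (a loss of L dB is a gain of −L dB): F_i = 10^(NF_i/10), G_i = 10^(G_i,dB/10)
  Stage 1: F_1 = 10^(2.40/10) = 1.738, G_1 = 10^(8.63/10) = 7.295
  Stage 2: F_2 = 10^(3.03/10) = 2.009, G_2 = 10^(13.2/10) = 20.89
Friis cascade:
  F = 1.738 + (2.009 − 1)/7.295 = 1.876
NF = 10 log₁₀(1.876) = 2.73 dB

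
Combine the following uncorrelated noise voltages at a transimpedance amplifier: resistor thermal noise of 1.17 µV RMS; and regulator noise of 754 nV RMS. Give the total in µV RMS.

1.39 µV

Uncorrelated sources add in power (mean-square): V_tot = √(ΣV_i²)
V_tot = √[(1.17×10⁻⁶)² + (7.54×10⁻⁷)²] = 1.39×10⁻⁶ V = 1.39 µV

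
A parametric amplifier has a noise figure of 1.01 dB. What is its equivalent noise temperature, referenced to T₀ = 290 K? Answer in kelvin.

F = 10^(1.01/10) = 1.26183
T_e = (F − 1)·T₀ = (1.26183 − 1) × 290 = 75.9 K

75.9 K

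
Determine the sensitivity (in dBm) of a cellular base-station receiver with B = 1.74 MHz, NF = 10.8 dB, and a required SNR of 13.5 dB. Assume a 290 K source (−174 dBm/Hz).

Sensitivity = −174 + 10 log₁₀(B) + NF + SNR_min
= −174 + 62.41 + 10.8 + 13.5
= −87.29 dBm → −87.3 dBm

−87.3 dBm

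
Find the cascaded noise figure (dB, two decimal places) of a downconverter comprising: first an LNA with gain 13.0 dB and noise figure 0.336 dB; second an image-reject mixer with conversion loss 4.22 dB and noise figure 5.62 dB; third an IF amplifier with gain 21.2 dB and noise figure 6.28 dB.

2.16 dB

Convert to linear (a loss of L dB is a gain of −L dB): F_i = 10^(NF_i/10), G_i = 10^(G_i,dB/10)
  Stage 1: F_1 = 10^(0.336/10) = 1.080, G_1 = 10^(13.0/10) = 19.95
  Stage 2: F_2 = 10^(5.62/10) = 3.648, G_2 = 10^(−4.22/10) = 0.3784
  Stage 3: F_3 = 10^(6.28/10) = 4.246, G_3 = 10^(21.2/10) = 131.8
Friis cascade:
  F = 1.080 + (3.648 − 1)/19.95 + (4.246 − 1)/7.551 = 1.643
NF = 10 log₁₀(1.643) = 2.16 dB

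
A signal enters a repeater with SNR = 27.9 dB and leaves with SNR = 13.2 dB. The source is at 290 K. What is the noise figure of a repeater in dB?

NF (dB) = SNR_in(dB) − SNR_out(dB) when the source is at T₀
NF = 27.9 − 13.2 = 14.7 dB

14.7 dB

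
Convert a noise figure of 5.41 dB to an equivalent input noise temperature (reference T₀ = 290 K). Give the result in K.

F = 10^(5.41/10) = 3.47536
T_e = (F − 1)·T₀ = (3.47536 − 1) × 290 = 718 K

718 K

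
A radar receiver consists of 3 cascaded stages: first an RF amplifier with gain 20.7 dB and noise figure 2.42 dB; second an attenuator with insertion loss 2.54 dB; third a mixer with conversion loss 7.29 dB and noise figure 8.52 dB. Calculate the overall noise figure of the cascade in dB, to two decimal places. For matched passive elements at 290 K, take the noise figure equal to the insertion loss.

2.66 dB

Convert to linear (a loss of L dB is a gain of −L dB): F_i = 10^(NF_i/10), G_i = 10^(G_i,dB/10)
  Stage 1: F_1 = 10^(2.42/10) = 1.746, G_1 = 10^(20.7/10) = 117.5
  Stage 2: F_2 = 10^(2.54/10) = 1.795, G_2 = 10^(−2.54/10) = 0.5572
  Stage 3: F_3 = 10^(8.52/10) = 7.112, G_3 = 10^(−7.29/10) = 0.1866
Friis cascade:
  F = 1.746 + (1.795 − 1)/117.5 + (7.112 − 1)/65.46 = 1.846
NF = 10 log₁₀(1.846) = 2.66 dB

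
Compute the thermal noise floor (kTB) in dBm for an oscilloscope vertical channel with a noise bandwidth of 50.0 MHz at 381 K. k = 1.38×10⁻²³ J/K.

P_n = kTB = 1.38×10⁻²³ × 381 × 5.00×10⁷ = 2.63×10⁻¹³ W
In dBm: 10 log₁₀(2.63×10⁻¹³ / 10⁻³) = −95.8 dBm

−95.8 dBm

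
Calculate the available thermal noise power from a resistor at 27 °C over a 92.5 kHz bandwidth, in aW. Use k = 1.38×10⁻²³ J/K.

T = 27 °C + 273.15 = 300.15 K
P_n = kTB = 1.38×10⁻²³ × 300.15 × 9.25×10⁴ = 3.83×10⁻¹⁶ W = 383 aW

383 aW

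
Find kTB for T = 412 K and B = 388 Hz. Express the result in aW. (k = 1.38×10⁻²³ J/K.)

P_n = kTB = 1.38×10⁻²³ × 412 × 3.88×10² = 2.21×10⁻¹⁸ W = 2.21 aW

2.21 aW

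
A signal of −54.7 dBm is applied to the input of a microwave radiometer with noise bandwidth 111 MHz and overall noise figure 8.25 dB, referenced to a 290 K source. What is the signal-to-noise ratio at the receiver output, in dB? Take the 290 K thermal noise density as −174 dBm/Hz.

Noise floor: N = −174 + 10 log₁₀(B) + NF
10 log₁₀(1.11×10⁸) = 80.45 dB
N = −174 + 80.45 + 8.25 = −85.30 dBm
SNR = P_sig − N = −54.7 − (−85.30) = 30.60 dB → 30.6 dB

30.6 dB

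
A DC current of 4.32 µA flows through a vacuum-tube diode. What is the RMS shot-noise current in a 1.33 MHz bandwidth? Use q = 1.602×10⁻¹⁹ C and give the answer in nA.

1.36 nA

I_n = √(2qI·B)
2qI·B = 2 × 1.602×10⁻¹⁹ × 4.32×10⁻⁶ × 1.33×10⁶ = 1.84×10⁻¹⁸ A²
I_n = √(1.84×10⁻¹⁸) = 1.36×10⁻⁹ A = 1.36 nA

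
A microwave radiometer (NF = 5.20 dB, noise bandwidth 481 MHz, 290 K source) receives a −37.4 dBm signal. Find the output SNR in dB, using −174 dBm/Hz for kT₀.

44.6 dB

Noise floor: N = −174 + 10 log₁₀(B) + NF
10 log₁₀(4.81×10⁸) = 86.82 dB
N = −174 + 86.82 + 5.20 = −81.98 dBm
SNR = P_sig − N = −37.4 − (−81.98) = 44.58 dB → 44.6 dB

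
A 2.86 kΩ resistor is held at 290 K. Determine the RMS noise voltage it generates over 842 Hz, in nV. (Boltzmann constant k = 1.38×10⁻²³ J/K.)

V_n = √(4kTRB)
4kTRB = 4 × 1.38×10⁻²³ × 290 × 2.86×10³ × 8.42×10² = 3.85×10⁻¹⁴ V²
V_n = √(3.85×10⁻¹⁴) = 1.96×10⁻⁷ V = 196 nV

196 nV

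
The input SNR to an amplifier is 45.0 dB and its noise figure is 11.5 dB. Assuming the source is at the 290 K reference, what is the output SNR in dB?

By definition F = SNR_in/SNR_out, so in dB: SNR_out = SNR_in − NF
SNR_out = 45.0 − 11.5 = 33.5 dB

33.5 dB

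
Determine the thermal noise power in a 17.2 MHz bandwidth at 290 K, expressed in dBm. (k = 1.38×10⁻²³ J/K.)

−101.6 dBm

P_n = kTB = 1.38×10⁻²³ × 290 × 1.72×10⁷ = 6.88×10⁻¹⁴ W
In dBm: 10 log₁₀(6.88×10⁻¹⁴ / 10⁻³) = −101.6 dBm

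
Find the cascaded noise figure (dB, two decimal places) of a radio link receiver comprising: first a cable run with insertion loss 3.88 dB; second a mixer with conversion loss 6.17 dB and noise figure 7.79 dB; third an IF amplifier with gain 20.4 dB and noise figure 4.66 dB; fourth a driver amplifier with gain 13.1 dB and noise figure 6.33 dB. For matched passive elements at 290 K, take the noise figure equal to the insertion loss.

Convert to linear (a loss of L dB is a gain of −L dB): F_i = 10^(NF_i/10), G_i = 10^(G_i,dB/10)
  Stage 1: F_1 = 10^(3.88/10) = 2.443, G_1 = 10^(−3.88/10) = 0.4093
  Stage 2: F_2 = 10^(7.79/10) = 6.012, G_2 = 10^(−6.17/10) = 0.2415
  Stage 3: F_3 = 10^(4.66/10) = 2.924, G_3 = 10^(20.4/10) = 109.6
  Stage 4: F_4 = 10^(6.33/10) = 4.295, G_4 = 10^(13.1/10) = 20.42
Friis cascade:
  F = 2.443 + (6.012 − 1)/0.4093 + (2.924 − 1)/0.09886 + (4.295 − 1)/10.84 = 34.46
NF = 10 log₁₀(34.46) = 15.37 dB

15.37 dB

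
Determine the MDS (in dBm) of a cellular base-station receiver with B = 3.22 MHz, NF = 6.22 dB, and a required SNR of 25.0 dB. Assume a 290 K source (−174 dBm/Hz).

−77.7 dBm

Sensitivity = −174 + 10 log₁₀(B) + NF + SNR_min
= −174 + 65.08 + 6.22 + 25.0
= −77.70 dBm → −77.7 dBm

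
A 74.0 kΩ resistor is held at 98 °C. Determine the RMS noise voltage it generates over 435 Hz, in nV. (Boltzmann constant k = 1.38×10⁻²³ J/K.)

812 nV

T = 98 °C + 273.15 = 371.15 K
V_n = √(4kTRB)
4kTRB = 4 × 1.38×10⁻²³ × 371.15 × 7.40×10⁴ × 4.35×10² = 6.59×10⁻¹³ V²
V_n = √(6.59×10⁻¹³) = 8.12×10⁻⁷ V = 812 nV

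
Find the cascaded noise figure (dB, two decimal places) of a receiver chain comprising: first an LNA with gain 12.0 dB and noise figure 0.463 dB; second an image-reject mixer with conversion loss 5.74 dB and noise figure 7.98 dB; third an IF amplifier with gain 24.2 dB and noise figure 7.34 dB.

3.96 dB

Convert to linear (a loss of L dB is a gain of −L dB): F_i = 10^(NF_i/10), G_i = 10^(G_i,dB/10)
  Stage 1: F_1 = 10^(0.463/10) = 1.112, G_1 = 10^(12.0/10) = 15.85
  Stage 2: F_2 = 10^(7.98/10) = 6.281, G_2 = 10^(−5.74/10) = 0.2667
  Stage 3: F_3 = 10^(7.34/10) = 5.420, G_3 = 10^(24.2/10) = 263.0
Friis cascade:
  F = 1.112 + (6.281 − 1)/15.85 + (5.420 − 1)/4.227 = 2.491
NF = 10 log₁₀(2.491) = 3.96 dB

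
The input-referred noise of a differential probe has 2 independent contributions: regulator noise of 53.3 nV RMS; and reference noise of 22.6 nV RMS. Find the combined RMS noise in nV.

Uncorrelated sources add in power (mean-square): V_tot = √(ΣV_i²)
V_tot = √[(5.33×10⁻⁸)² + (2.26×10⁻⁸)²] = 5.79×10⁻⁸ V = 57.9 nV

57.9 nV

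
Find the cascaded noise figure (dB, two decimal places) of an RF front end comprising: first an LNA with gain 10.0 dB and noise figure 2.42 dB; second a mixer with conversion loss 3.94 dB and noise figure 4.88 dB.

Convert to linear (a loss of L dB is a gain of −L dB): F_i = 10^(NF_i/10), G_i = 10^(G_i,dB/10)
  Stage 1: F_1 = 10^(2.42/10) = 1.746, G_1 = 10^(10.0/10) = 10.00
  Stage 2: F_2 = 10^(4.88/10) = 3.076, G_2 = 10^(−3.94/10) = 0.4036
Friis cascade:
  F = 1.746 + (3.076 − 1)/10.00 = 1.953
NF = 10 log₁₀(1.953) = 2.91 dB

2.91 dB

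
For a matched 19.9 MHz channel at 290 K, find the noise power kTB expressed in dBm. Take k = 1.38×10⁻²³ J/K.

−101.0 dBm

P_n = kTB = 1.38×10⁻²³ × 290 × 1.99×10⁷ = 7.96×10⁻¹⁴ W
In dBm: 10 log₁₀(7.96×10⁻¹⁴ / 10⁻³) = −101.0 dBm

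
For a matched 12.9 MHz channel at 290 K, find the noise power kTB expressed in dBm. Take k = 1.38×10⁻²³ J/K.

−102.9 dBm

P_n = kTB = 1.38×10⁻²³ × 290 × 1.29×10⁷ = 5.16×10⁻¹⁴ W
In dBm: 10 log₁₀(5.16×10⁻¹⁴ / 10⁻³) = −102.9 dBm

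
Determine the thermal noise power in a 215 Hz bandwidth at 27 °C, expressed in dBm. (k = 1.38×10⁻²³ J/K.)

−150.5 dBm

T = 27 °C + 273.15 = 300.15 K
P_n = kTB = 1.38×10⁻²³ × 300.15 × 2.15×10² = 8.91×10⁻¹⁹ W
In dBm: 10 log₁₀(8.91×10⁻¹⁹ / 10⁻³) = −150.5 dBm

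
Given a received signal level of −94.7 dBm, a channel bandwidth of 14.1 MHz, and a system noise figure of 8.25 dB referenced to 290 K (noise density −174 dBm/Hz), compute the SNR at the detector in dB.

Noise floor: N = −174 + 10 log₁₀(B) + NF
10 log₁₀(1.41×10⁷) = 71.49 dB
N = −174 + 71.49 + 8.25 = −94.26 dBm
SNR = P_sig − N = −94.7 − (−94.26) = −0.44 dB → −0.4 dB

−0.4 dB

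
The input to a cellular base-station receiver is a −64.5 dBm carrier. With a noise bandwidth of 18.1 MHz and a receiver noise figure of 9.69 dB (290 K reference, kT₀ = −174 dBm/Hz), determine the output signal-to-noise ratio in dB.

27.2 dB

Noise floor: N = −174 + 10 log₁₀(B) + NF
10 log₁₀(1.81×10⁷) = 72.58 dB
N = −174 + 72.58 + 9.69 = −91.73 dBm
SNR = P_sig − N = −64.5 − (−91.73) = 27.23 dB → 27.2 dB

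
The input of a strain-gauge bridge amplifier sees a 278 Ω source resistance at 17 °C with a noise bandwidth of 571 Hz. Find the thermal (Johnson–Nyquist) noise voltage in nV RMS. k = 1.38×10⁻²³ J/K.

T = 17 °C + 273.15 = 290.15 K
V_n = √(4kTRB)
4kTRB = 4 × 1.38×10⁻²³ × 290.15 × 2.78×10² × 5.71×10² = 2.54×10⁻¹⁵ V²
V_n = √(2.54×10⁻¹⁵) = 5.04×10⁻⁸ V = 50.4 nV

50.4 nV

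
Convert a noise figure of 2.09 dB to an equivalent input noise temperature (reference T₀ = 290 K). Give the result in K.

F = 10^(2.09/10) = 1.61808
T_e = (F − 1)·T₀ = (1.61808 − 1) × 290 = 179 K

179 K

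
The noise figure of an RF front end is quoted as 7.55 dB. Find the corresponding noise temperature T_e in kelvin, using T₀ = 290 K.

1360 K

F = 10^(7.55/10) = 5.68853
T_e = (F − 1)·T₀ = (5.68853 − 1) × 290 = 1360 K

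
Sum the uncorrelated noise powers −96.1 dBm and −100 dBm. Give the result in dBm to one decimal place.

−94.6 dBm

Convert to linear, add, convert back:
P₁ = 2.45×10⁻¹³ W, P₂ = 1.00×10⁻¹³ W
P_tot = 3.45×10⁻¹³ W → 10 log₁₀(P_tot / 10⁻³) = −94.6 dBm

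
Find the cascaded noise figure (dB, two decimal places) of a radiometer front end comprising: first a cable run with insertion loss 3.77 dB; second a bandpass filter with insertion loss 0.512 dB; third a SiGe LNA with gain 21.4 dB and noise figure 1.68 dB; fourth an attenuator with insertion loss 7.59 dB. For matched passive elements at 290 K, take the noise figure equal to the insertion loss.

Convert to linear (a loss of L dB is a gain of −L dB): F_i = 10^(NF_i/10), G_i = 10^(G_i,dB/10)
  Stage 1: F_1 = 10^(3.77/10) = 2.382, G_1 = 10^(−3.77/10) = 0.4198
  Stage 2: F_2 = 10^(0.512/10) = 1.125, G_2 = 10^(−0.512/10) = 0.8888
  Stage 3: F_3 = 10^(1.68/10) = 1.472, G_3 = 10^(21.4/10) = 138.0
  Stage 4: F_4 = 10^(7.59/10) = 5.741, G_4 = 10^(−7.59/10) = 0.1742
Friis cascade:
  F = 2.382 + (1.125 − 1)/0.4198 + (1.472 − 1)/0.3731 + (5.741 − 1)/51.50 = 4.038
NF = 10 log₁₀(4.038) = 6.06 dB

6.06 dB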